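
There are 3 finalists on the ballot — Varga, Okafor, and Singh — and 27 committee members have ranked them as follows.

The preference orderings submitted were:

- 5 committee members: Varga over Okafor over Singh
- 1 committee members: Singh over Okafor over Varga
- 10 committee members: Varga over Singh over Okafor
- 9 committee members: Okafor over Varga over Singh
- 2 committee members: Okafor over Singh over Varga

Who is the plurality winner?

Varga

First-place vote totals:
  Varga: 15
  Okafor: 11
  Singh: 1
Varga has the most first-place votes.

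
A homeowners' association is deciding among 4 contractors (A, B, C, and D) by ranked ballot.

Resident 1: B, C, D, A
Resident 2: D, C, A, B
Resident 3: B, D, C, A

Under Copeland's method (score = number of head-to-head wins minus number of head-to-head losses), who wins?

Pairwise results:
  A vs B: B wins 2–1.
  A vs C: C wins 3–0.
  A vs D: D wins 3–0.
  B vs C: B wins 2–1.
  B vs D: B wins 2–1.
  C vs D: D wins 2–1.
Copeland scores (wins − losses):
  A: 0 − 3 = -3
  B: 3 − 0 = 3
  C: 1 − 2 = -1
  D: 2 − 1 = 1
B has the best Copeland score.

B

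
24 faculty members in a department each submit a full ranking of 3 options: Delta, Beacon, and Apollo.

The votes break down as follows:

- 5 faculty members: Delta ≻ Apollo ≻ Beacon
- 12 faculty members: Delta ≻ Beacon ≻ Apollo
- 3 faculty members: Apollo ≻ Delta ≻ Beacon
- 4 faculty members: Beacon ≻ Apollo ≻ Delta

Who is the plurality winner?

Delta

First-place vote totals:
  Delta: 17
  Beacon: 4
  Apollo: 3
Delta has the most first-place votes.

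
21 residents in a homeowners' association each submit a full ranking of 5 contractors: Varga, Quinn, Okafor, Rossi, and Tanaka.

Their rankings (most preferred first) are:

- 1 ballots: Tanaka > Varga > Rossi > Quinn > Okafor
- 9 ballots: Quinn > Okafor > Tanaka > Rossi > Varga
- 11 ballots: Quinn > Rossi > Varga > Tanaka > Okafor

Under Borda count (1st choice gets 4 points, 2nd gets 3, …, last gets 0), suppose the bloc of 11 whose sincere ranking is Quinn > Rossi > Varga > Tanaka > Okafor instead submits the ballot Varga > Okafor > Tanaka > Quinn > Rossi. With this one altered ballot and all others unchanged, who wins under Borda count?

Okafor

Borda totals with the altered ballot: Varga 47, Quinn 48, Okafor 60, Rossi 11, Tanaka 44.
The switch changes the winner from Quinn to Okafor.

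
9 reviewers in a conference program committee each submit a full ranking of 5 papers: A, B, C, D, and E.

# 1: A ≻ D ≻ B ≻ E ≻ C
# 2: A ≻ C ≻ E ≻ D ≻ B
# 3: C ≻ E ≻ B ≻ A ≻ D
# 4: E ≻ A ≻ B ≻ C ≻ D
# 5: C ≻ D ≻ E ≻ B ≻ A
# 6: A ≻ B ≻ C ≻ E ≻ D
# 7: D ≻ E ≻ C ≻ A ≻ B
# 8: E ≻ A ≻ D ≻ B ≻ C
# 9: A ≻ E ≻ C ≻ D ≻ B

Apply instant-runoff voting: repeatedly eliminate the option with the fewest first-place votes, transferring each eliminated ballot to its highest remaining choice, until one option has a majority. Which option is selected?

E

Round 1: A 4, C 2, E 2, D 1, B 0. B has the fewest and is eliminated.
Round 2: A 4, C 2, E 2, D 1. D has the fewest and is eliminated.
Round 3: A 4, E 3, C 2. C has the fewest and is eliminated.
Round 4: E 5, A 4. E has a majority.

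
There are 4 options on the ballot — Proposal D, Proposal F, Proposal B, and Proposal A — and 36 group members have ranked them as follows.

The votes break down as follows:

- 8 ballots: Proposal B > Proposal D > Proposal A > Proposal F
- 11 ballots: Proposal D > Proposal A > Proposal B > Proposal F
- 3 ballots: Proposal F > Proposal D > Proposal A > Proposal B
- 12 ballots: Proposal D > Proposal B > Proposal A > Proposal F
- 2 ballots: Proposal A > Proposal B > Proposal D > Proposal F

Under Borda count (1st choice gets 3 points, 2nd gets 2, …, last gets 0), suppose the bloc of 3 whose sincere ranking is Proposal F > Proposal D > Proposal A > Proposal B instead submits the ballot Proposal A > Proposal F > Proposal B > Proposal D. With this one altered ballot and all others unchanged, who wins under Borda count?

Proposal D

Borda totals with the altered ballot: Proposal D 87, Proposal F 6, Proposal B 66, Proposal A 57.
The winner is unchanged: still Proposal D.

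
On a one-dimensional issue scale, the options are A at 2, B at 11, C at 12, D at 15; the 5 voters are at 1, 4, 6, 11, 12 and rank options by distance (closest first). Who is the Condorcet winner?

A

With single-peaked preferences on a line, the Condorcet winner is the candidate closest to the median voter.
The median voter (position 6) is closest to A at 2.
Check: A vs C — voters closer to A: 3 of 5.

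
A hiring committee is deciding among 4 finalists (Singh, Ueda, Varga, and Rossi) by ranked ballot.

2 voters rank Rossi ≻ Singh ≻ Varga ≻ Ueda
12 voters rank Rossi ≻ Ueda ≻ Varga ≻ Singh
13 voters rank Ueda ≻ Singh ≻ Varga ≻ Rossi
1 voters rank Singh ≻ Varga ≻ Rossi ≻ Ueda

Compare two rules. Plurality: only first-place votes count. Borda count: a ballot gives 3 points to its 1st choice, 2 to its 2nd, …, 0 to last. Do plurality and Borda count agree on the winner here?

No

Plurality first-place counts: Singh 1, Ueda 13, Varga 0, Rossi 14 → Rossi.
Borda totals: Singh 33, Ueda 63, Varga 29, Rossi 43 → Ueda.
The two rules disagree: plurality picks Rossi, Borda picks Ueda.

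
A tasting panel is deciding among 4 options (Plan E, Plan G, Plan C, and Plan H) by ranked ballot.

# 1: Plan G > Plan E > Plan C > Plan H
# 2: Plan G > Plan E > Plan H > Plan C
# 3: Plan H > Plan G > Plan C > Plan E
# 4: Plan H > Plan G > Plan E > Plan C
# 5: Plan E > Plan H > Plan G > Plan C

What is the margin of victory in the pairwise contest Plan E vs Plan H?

Ballots ranking Plan E above Plan H: 3.
Ballots ranking Plan H above Plan E: 2.
Plan E wins 3–2, a margin of 1.

1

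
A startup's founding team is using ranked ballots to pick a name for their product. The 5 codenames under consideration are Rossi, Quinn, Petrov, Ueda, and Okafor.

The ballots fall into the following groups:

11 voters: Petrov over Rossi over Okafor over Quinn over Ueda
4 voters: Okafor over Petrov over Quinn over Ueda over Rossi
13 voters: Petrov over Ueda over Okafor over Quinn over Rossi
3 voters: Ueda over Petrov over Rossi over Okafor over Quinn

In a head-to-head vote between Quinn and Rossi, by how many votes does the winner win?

Ballots ranking Quinn above Rossi: 4+13 = 17.
Ballots ranking Rossi above Quinn: 11+3 = 14.
Quinn wins 17–14, a margin of 3.

3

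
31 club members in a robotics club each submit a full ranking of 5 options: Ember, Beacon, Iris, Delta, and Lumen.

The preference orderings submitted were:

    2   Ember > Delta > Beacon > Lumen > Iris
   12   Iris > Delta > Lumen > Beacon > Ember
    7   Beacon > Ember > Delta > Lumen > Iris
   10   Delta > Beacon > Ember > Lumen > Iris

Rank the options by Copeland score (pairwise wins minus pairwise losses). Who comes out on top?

Pairwise results:
  Ember vs Beacon: Beacon wins 29–2.
  Ember vs Iris: Ember wins 19–12.
  Ember vs Delta: Delta wins 22–9.
  Ember vs Lumen: Ember wins 19–12.
  Beacon vs Iris: Beacon wins 19–12.
  Beacon vs Delta: Delta wins 24–7.
  Beacon vs Lumen: Beacon wins 19–12.
  Iris vs Delta: Delta wins 19–12.
  Iris vs Lumen: Lumen wins 19–12.
  Delta vs Lumen: Delta wins 31–0.
Copeland scores (wins − losses):
  Ember: 2 − 2 = 0
  Beacon: 3 − 1 = 2
  Iris: 0 − 4 = -4
  Delta: 4 − 0 = 4
  Lumen: 1 − 3 = -2
Delta has the best Copeland score.

Delta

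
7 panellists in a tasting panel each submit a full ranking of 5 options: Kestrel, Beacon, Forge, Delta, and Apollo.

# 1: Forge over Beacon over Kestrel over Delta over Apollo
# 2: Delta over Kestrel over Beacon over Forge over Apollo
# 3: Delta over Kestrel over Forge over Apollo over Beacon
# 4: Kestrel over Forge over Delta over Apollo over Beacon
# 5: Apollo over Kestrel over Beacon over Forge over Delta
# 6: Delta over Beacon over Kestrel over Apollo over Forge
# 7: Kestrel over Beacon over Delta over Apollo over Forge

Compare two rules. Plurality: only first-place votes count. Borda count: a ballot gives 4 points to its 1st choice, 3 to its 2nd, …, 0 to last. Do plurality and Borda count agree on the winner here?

No

Plurality first-place counts: Kestrel 2, Beacon 0, Forge 1, Delta 3, Apollo 1 → Delta.
Borda totals: Kestrel 21, Beacon 13, Forge 11, Delta 17, Apollo 8 → Kestrel.
The two rules disagree: plurality picks Delta, Borda picks Kestrel.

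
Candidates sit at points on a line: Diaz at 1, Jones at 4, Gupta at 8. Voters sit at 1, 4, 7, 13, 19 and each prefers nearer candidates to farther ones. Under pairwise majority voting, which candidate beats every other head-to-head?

With single-peaked preferences on a line, the Condorcet winner is the candidate closest to the median voter.
The median voter (position 7) is closest to Gupta at 8.
Check: Gupta vs Jones — voters closer to Gupta: 3 of 5.

Gupta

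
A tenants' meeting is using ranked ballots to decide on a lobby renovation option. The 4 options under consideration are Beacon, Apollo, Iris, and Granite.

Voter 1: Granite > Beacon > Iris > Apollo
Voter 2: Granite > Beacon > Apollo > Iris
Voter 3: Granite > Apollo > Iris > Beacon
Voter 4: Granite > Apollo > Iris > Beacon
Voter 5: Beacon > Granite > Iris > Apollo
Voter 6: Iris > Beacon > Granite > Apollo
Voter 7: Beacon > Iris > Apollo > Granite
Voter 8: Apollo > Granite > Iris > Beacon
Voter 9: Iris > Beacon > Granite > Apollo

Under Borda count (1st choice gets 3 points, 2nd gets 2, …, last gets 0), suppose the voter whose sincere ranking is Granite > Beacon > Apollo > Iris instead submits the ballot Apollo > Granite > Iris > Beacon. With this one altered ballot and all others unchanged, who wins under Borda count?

Borda totals with the altered ballot: Beacon 12, Apollo 11, Iris 14, Granite 17.
The winner is unchanged: still Granite.

Granite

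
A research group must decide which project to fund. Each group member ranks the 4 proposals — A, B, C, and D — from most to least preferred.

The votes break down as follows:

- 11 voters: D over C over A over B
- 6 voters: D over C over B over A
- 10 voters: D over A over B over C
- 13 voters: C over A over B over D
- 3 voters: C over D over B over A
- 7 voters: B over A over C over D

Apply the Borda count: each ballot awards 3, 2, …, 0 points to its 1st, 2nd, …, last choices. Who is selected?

C

Borda scores:
  A: 11·1 + 6·0 + 10·2 + 13·2 + 3·0 + 7·2 = 71
  B: 11·0 + 6·1 + 10·1 + 13·1 + 3·1 + 7·3 = 53
  C: 11·2 + 6·2 + 10·0 + 13·3 + 3·3 + 7·1 = 89
  D: 11·3 + 6·3 + 10·3 + 13·0 + 3·2 + 7·0 = 87
C has the highest total.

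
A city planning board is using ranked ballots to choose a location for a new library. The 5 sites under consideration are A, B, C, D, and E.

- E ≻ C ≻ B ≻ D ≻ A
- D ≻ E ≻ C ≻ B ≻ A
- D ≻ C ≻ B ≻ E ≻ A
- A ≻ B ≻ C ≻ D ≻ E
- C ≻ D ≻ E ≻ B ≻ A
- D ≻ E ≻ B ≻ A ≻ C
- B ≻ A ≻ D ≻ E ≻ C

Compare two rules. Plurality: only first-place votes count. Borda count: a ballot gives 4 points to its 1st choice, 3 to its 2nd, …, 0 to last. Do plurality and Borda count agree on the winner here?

Plurality first-place counts: A 1, B 1, C 1, D 3, E 1 → D.
Borda totals: A 8, B 15, C 14, D 19, E 14 → D.
The two rules agree on D.

Yes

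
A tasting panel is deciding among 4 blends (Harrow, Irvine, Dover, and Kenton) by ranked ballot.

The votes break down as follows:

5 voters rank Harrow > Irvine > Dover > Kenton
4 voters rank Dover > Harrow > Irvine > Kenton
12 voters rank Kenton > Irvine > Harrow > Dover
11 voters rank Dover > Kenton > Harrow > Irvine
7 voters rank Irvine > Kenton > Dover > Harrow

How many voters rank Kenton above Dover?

Ballots ranking Kenton above Dover: 12+7 = 19.
Ballots ranking Dover above Kenton: 5+4+11 = 20.
So 19 of 39 voters prefer Kenton to Dover.

19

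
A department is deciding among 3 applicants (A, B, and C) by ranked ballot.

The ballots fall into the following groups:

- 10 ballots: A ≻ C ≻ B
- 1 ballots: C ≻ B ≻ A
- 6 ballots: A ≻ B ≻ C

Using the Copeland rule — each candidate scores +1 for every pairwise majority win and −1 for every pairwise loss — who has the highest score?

A

Pairwise results:
  A vs B: A wins 16–1.
  A vs C: A wins 16–1.
  B vs C: C wins 11–6.
Copeland scores (wins − losses):
  A: 2 − 0 = 2
  B: 0 − 2 = -2
  C: 1 − 1 = 0
A has the best Copeland score.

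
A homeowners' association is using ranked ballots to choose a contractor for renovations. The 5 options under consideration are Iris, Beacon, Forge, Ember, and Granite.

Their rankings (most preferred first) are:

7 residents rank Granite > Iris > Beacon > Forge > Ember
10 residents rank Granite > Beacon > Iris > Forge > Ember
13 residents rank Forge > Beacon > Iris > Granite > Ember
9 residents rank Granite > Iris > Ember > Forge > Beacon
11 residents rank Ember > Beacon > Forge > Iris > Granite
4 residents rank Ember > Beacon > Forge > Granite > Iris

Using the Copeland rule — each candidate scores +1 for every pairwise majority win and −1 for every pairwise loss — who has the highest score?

Beacon

Pairwise results:
  Iris vs Beacon: Beacon wins 38–16.
  Iris vs Forge: Forge wins 28–26.
  Iris vs Ember: Iris wins 39–15.
  Iris vs Granite: Granite wins 30–24.
  Beacon vs Forge: Beacon wins 32–22.
  Beacon vs Ember: Beacon wins 30–24.
  Beacon vs Granite: Beacon wins 28–26.
  Forge vs Ember: Forge wins 30–24.
  Forge vs Granite: Forge wins 28–26.
  Ember vs Granite: Granite wins 39–15.
Copeland scores (wins − losses):
  Iris: 1 − 3 = -2
  Beacon: 4 − 0 = 4
  Forge: 3 − 1 = 2
  Ember: 0 − 4 = -4
  Granite: 2 − 2 = 0
Beacon has the best Copeland score.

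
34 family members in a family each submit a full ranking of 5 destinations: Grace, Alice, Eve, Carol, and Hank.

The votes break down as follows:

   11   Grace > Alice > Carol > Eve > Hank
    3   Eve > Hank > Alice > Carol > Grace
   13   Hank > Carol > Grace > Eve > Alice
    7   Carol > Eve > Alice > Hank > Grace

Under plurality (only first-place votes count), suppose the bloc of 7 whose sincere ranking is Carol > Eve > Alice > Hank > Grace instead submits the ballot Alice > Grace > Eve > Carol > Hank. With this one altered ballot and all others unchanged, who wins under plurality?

Hank

First-place totals with the altered ballot: Grace 11, Alice 7, Eve 3, Carol 0, Hank 13.
The winner is unchanged: still Hank.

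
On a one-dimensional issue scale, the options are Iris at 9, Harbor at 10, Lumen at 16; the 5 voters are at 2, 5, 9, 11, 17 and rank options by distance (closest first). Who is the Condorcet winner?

Iris

With single-peaked preferences on a line, the Condorcet winner is the candidate closest to the median voter.
The median voter (position 9) is closest to Iris at 9.
Check: Iris vs Lumen — voters closer to Iris: 4 of 5.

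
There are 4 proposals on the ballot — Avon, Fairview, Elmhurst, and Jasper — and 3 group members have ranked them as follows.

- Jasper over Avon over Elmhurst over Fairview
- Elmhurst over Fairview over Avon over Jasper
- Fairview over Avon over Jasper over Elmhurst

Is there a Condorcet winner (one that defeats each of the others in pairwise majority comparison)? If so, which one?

None — there is no Condorcet winner

Head-to-head results (3 voters total):
Avon vs Fairview: Fairview wins 2–1.
Avon vs Elmhurst: Avon wins 2–1.
Avon vs Jasper: Avon wins 2–1.
Fairview vs Elmhurst: Elmhurst wins 2–1.
Fairview vs Jasper: Fairview wins 2–1.
Elmhurst vs Jasper: Jasper wins 2–1.
No candidate beats all others: Avon beats Elmhurst beats Fairview beats Avon, a majority cycle.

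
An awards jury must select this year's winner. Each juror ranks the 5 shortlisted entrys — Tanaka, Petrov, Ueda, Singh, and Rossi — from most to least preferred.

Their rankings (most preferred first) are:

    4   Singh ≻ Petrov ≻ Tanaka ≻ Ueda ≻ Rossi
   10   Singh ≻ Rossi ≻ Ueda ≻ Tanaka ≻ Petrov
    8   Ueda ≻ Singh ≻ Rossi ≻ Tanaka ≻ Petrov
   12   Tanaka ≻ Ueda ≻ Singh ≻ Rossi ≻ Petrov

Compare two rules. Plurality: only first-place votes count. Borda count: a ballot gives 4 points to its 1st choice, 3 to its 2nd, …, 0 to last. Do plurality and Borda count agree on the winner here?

Yes

Plurality first-place counts: Tanaka 12, Petrov 0, Ueda 8, Singh 14, Rossi 0 → Singh.
Borda totals: Tanaka 74, Petrov 12, Ueda 92, Singh 104, Rossi 58 → Singh.
The two rules agree on Singh.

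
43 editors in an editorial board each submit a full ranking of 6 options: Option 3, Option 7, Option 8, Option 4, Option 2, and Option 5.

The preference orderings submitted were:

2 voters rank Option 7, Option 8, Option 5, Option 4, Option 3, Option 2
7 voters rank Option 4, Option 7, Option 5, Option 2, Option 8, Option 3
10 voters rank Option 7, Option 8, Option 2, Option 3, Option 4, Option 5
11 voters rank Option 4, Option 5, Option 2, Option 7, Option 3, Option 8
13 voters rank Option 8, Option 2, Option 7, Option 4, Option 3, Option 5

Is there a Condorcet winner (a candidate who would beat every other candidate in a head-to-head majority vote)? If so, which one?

Head-to-head results (43 voters total):
Option 3 vs Option 7: Option 7 wins 43–0.
Option 3 vs Option 8: Option 8 wins 32–11.
Option 3 vs Option 4: Option 4 wins 33–10.
Option 3 vs Option 2: Option 2 wins 41–2.
Option 3 vs Option 5: Option 3 wins 23–20.
Option 7 vs Option 8: Option 7 wins 30–13.
Option 7 vs Option 4: Option 7 wins 25–18.
Option 7 vs Option 2: Option 2 wins 24–19.
Option 7 vs Option 5: Option 7 wins 32–11.
Option 8 vs Option 4: Option 8 wins 25–18.
Option 8 vs Option 2: Option 8 wins 25–18.
Option 8 vs Option 5: Option 8 wins 25–18.
Option 4 vs Option 2: Option 2 wins 23–20.
Option 4 vs Option 5: Option 4 wins 41–2.
Option 2 vs Option 5: Option 2 wins 23–20.
No candidate beats all others: Option 7 beats Option 8 beats Option 2 beats Option 7, a majority cycle.

No Condorcet winner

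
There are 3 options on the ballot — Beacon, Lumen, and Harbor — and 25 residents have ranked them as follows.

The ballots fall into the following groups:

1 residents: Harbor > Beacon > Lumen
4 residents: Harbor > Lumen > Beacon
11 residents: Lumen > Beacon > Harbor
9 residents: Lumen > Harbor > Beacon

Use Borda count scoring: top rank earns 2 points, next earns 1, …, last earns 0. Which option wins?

Lumen

Borda scores:
  Beacon: 1 + 4·0 + 11·1 + 9·0 = 12
  Lumen: 0 + 4·1 + 11·2 + 9·2 = 44
  Harbor: 2 + 4·2 + 11·0 + 9·1 = 19
Lumen has the highest total.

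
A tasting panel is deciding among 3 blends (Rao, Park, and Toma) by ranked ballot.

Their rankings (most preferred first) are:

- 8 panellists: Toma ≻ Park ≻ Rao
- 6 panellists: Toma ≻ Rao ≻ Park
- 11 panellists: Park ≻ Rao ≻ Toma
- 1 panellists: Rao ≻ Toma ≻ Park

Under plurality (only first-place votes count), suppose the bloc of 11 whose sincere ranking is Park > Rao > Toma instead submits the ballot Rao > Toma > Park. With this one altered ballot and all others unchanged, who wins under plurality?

Toma

First-place totals with the altered ballot: Rao 12, Park 0, Toma 14.
The winner is unchanged: still Toma.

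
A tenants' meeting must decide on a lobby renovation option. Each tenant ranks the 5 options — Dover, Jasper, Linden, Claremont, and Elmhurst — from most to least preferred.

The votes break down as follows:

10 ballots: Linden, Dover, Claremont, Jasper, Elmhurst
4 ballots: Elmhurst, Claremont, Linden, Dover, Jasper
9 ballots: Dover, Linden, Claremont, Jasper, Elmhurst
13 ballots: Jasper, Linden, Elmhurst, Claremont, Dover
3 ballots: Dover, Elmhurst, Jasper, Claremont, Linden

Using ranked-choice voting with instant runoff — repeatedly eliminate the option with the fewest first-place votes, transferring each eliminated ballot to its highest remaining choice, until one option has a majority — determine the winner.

Round 1: Jasper 13, Dover 12, Linden 10, Elmhurst 4, Claremont 0. Claremont has the fewest and is eliminated.
Round 2: Jasper 13, Dover 12, Linden 10, Elmhurst 4. Elmhurst has the fewest and is eliminated.
Round 3: Linden 14, Jasper 13, Dover 12. Dover has the fewest and is eliminated.
Round 4: Linden 23, Jasper 16. Linden has a majority.

Linden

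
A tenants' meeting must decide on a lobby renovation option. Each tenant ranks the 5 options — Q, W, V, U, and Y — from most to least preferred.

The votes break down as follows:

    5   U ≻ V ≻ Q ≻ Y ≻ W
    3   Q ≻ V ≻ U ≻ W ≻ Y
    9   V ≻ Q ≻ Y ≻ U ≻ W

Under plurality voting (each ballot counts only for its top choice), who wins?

V

First-place vote totals:
  Q: 3
  W: 0
  V: 9
  U: 5
  Y: 0
V has the most first-place votes.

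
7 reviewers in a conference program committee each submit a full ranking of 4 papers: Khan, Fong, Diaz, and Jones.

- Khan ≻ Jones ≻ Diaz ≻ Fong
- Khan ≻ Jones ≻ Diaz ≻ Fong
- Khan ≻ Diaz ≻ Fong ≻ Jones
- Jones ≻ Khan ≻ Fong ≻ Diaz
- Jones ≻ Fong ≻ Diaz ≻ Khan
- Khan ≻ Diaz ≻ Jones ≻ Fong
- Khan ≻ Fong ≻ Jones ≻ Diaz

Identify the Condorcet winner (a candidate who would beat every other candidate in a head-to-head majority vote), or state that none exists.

Head-to-head results (7 voters total):
Khan vs Fong: Khan wins 6–1.
Khan vs Diaz: Khan wins 6–1.
Khan vs Jones: Khan wins 5–2.
Fong vs Diaz: Diaz wins 4–3.
Fong vs Jones: Jones wins 5–2.
Diaz vs Jones: Jones wins 5–2.
Khan beats each rival — Fong (6–1), Diaz (6–1), Jones (5–2) — so Khan is the Condorcet winner.

Khan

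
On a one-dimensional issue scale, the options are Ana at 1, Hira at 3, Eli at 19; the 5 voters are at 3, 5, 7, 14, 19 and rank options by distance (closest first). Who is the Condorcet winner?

Hira

With single-peaked preferences on a line, the Condorcet winner is the candidate closest to the median voter.
The median voter (position 7) is closest to Hira at 3.
Check: Hira vs Eli — voters closer to Hira: 3 of 5.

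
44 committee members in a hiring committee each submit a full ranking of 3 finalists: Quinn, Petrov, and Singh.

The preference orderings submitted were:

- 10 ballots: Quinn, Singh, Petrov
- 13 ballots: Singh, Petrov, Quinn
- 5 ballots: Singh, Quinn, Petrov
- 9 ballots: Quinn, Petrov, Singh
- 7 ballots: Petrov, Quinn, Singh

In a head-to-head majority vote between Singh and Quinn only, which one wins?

Quinn

Ballots ranking Singh above Quinn: 13+5 = 18.
Ballots ranking Quinn above Singh: 10+9+7 = 26.
Quinn wins the head-to-head, 26–18.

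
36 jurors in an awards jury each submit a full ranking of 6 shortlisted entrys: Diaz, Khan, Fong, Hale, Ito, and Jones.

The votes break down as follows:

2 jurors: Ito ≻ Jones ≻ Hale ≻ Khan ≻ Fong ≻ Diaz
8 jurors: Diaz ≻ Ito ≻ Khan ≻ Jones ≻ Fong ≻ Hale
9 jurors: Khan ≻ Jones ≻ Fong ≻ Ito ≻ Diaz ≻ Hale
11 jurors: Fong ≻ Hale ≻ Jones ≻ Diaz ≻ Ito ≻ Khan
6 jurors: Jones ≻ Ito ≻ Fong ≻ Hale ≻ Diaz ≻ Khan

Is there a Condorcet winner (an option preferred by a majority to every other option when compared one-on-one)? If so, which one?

Head-to-head results (36 voters total):
Diaz vs Khan: Diaz wins 25–11.
Diaz vs Fong: Fong wins 28–8.
Diaz vs Hale: Hale wins 19–17.
Diaz vs Ito: Diaz wins 19–17.
Diaz vs Jones: Jones wins 28–8.
Khan vs Fong: Khan wins 19–17.
Khan vs Hale: Hale wins 19–17.
Khan vs Ito: Ito wins 27–9.
Khan vs Jones: Jones wins 19–17.
Fong vs Hale: Fong wins 34–2.
Fong vs Ito: Fong wins 20–16.
Fong vs Jones: Jones wins 25–11.
Hale vs Ito: Ito wins 25–11.
Hale vs Jones: Jones wins 25–11.
Ito vs Jones: Jones wins 26–10.
Jones beats each rival — Diaz (28–8), Khan (19–17), Fong (25–11), Hale (25–11), Ito (26–10) — so Jones is the Condorcet winner.

Jones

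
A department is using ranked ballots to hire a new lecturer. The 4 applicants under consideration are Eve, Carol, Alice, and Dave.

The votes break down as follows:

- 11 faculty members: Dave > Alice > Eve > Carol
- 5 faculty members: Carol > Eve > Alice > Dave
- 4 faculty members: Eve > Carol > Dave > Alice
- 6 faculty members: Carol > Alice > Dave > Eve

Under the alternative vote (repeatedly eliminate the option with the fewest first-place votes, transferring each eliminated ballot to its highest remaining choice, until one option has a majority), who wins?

Round 1: Carol 11, Dave 11, Eve 4, Alice 0. Alice has the fewest and is eliminated.
Round 2: Carol 11, Dave 11, Eve 4. Eve has the fewest and is eliminated.
Round 3: Carol 15, Dave 11. Carol has a majority.

Carol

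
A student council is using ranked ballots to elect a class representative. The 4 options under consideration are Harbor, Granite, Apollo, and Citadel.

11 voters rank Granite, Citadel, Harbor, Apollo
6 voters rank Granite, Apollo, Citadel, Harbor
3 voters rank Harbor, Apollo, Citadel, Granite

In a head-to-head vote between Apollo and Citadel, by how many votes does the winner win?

Ballots ranking Apollo above Citadel: 6+3 = 9.
Ballots ranking Citadel above Apollo: 11.
Citadel wins 11–9, a margin of 2.

2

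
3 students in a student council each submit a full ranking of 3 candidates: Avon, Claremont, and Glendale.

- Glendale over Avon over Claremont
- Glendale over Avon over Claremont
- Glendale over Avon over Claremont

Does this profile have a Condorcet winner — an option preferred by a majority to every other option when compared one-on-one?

Head-to-head results (3 voters total):
Avon vs Claremont: Avon wins 3–0.
Avon vs Glendale: Glendale wins 3–0.
Claremont vs Glendale: Glendale wins 3–0.
Glendale beats each rival — Avon (3–0), Claremont (3–0) — so Glendale is the Condorcet winner.

Yes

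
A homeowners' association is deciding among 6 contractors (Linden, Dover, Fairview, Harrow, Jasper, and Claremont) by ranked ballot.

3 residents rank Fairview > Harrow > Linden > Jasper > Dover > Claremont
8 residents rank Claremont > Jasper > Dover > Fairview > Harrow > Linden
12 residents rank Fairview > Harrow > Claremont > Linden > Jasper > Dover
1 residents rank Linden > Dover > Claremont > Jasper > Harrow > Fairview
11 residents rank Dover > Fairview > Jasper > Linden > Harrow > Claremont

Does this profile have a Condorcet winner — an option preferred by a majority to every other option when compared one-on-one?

Head-to-head results (35 voters total):
Linden vs Dover: Dover wins 19–16.
Linden vs Fairview: Fairview wins 34–1.
Linden vs Harrow: Harrow wins 23–12.
Linden vs Jasper: Jasper wins 19–16.
Linden vs Claremont: Claremont wins 20–15.
Dover vs Fairview: Dover wins 20–15.
Dover vs Harrow: Dover wins 20–15.
Dover vs Jasper: Jasper wins 23–12.
Dover vs Claremont: Claremont wins 20–15.
Fairview vs Harrow: Fairview wins 34–1.
Fairview vs Jasper: Fairview wins 26–9.
Fairview vs Claremont: Fairview wins 26–9.
Harrow vs Jasper: Jasper wins 20–15.
Harrow vs Claremont: Harrow wins 26–9.
Jasper vs Claremont: Claremont wins 21–14.
No candidate beats all others: Dover beats Fairview beats Jasper beats Dover, a majority cycle.

No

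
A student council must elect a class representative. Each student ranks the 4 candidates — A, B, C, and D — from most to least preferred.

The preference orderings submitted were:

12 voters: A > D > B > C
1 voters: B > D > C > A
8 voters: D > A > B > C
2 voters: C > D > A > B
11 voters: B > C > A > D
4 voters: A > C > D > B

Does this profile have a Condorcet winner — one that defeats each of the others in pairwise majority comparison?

Yes

Head-to-head results (38 voters total):
A vs B: A wins 26–12.
A vs C: A wins 24–14.
A vs D: A wins 27–11.
B vs C: B wins 32–6.
B vs D: D wins 26–12.
C vs D: D wins 21–17.
A beats each rival — B (26–12), C (24–14), D (27–11) — so A is the Condorcet winner.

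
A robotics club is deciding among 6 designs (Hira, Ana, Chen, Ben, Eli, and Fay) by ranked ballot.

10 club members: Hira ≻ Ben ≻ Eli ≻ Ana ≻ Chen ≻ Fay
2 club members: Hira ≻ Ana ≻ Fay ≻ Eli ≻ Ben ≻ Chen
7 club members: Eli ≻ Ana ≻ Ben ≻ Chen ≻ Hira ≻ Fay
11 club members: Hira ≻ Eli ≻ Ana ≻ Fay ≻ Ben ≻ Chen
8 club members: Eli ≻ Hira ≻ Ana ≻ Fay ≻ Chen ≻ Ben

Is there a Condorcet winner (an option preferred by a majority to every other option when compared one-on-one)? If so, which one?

Hira

Head-to-head results (38 voters total):
Hira vs Ana: Hira wins 31–7.
Hira vs Chen: Hira wins 31–7.
Hira vs Ben: Hira wins 31–7.
Hira vs Eli: Hira wins 23–15.
Hira vs Fay: Hira wins 38–0.
Ana vs Chen: Ana wins 38–0.
Ana vs Ben: Ana wins 28–10.
Ana vs Eli: Eli wins 36–2.
Ana vs Fay: Ana wins 38–0.
Chen vs Ben: Ben wins 30–8.
Chen vs Eli: Eli wins 38–0.
Chen vs Fay: Fay wins 21–17.
Ben vs Eli: Eli wins 28–10.
Ben vs Fay: Fay wins 21–17.
Eli vs Fay: Eli wins 36–2.
Hira beats each rival — Ana (31–7), Chen (31–7), Ben (31–7), Eli (23–15), Fay (38–0) — so Hira is the Condorcet winner.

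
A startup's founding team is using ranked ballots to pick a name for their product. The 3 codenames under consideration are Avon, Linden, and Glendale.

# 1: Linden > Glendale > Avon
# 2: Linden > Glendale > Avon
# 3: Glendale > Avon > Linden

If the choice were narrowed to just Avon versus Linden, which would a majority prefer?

Linden

Ballots ranking Avon above Linden: 1.
Ballots ranking Linden above Avon: 2.
Linden wins the head-to-head, 2–1.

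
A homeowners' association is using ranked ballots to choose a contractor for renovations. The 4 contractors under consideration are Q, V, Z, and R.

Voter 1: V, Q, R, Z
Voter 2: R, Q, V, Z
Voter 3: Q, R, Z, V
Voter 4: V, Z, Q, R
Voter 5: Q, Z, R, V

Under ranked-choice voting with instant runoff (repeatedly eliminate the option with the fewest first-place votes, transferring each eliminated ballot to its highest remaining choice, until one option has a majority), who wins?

Round 1: Q 2, V 2, R 1, Z 0. Z has the fewest and is eliminated.
Round 2: Q 2, V 2, R 1. R has the fewest and is eliminated.
Round 3: Q 3, V 2. Q has a majority.

Q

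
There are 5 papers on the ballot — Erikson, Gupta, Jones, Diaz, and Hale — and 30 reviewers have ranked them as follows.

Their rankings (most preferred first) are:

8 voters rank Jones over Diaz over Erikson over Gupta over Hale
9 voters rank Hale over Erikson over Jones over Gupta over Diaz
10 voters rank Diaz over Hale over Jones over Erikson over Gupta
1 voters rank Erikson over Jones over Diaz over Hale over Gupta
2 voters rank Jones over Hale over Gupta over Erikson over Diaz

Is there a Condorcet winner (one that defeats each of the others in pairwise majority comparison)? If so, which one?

Head-to-head results (30 voters total):
Erikson vs Gupta: Erikson wins 28–2.
Erikson vs Jones: Jones wins 20–10.
Erikson vs Diaz: Diaz wins 18–12.
Erikson vs Hale: Hale wins 21–9.
Gupta vs Jones: Jones wins 30–0.
Gupta vs Diaz: Diaz wins 19–11.
Gupta vs Hale: Hale wins 22–8.
Jones vs Diaz: Jones wins 20–10.
Jones vs Hale: Hale wins 19–11.
Diaz vs Hale: Diaz wins 19–11.
No candidate beats all others: Jones beats Diaz beats Hale beats Jones, a majority cycle.

There is no Condorcet winner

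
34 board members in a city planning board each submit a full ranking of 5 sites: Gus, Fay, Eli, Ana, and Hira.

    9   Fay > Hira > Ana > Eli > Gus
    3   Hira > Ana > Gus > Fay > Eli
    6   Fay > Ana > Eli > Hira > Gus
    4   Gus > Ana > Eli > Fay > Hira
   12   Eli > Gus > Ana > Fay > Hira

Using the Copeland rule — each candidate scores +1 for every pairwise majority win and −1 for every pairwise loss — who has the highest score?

Pairwise results:
  Gus vs Fay: Gus wins 19–15.
  Gus vs Eli: Eli wins 27–7.
  Gus vs Ana: Ana wins 18–16.
  Gus vs Hira: Hira wins 18–16.
  Fay vs Eli: Fay wins 18–16.
  Fay vs Ana: Ana wins 19–15.
  Fay vs Hira: Fay wins 31–3.
  Eli vs Ana: Ana wins 22–12.
  Eli vs Hira: Eli wins 22–12.
  Ana vs Hira: Ana wins 22–12.
Copeland scores (wins − losses):
  Gus: 1 − 3 = -2
  Fay: 2 − 2 = 0
  Eli: 2 − 2 = 0
  Ana: 4 − 0 = 4
  Hira: 1 − 3 = -2
Ana has the best Copeland score.

Ana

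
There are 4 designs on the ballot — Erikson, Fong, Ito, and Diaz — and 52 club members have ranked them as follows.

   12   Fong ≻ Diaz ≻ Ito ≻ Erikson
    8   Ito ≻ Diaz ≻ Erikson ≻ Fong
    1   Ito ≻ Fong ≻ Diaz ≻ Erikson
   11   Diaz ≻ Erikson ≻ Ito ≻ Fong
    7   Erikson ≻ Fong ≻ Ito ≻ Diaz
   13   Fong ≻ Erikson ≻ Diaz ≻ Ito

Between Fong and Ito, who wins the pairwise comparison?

Fong

Ballots ranking Fong above Ito: 12+7+13 = 32.
Ballots ranking Ito above Fong: 8+1+11 = 20.
Fong wins the head-to-head, 32–20.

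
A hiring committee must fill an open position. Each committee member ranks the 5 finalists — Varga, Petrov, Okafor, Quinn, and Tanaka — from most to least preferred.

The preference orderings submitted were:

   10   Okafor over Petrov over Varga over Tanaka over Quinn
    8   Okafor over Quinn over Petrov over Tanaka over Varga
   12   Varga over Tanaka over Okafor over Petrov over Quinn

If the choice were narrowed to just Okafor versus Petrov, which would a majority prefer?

Ballots ranking Okafor above Petrov: 10+8+12 = 30.
Ballots ranking Petrov above Okafor: 0.
Okafor wins the head-to-head, 30–0.

Okafor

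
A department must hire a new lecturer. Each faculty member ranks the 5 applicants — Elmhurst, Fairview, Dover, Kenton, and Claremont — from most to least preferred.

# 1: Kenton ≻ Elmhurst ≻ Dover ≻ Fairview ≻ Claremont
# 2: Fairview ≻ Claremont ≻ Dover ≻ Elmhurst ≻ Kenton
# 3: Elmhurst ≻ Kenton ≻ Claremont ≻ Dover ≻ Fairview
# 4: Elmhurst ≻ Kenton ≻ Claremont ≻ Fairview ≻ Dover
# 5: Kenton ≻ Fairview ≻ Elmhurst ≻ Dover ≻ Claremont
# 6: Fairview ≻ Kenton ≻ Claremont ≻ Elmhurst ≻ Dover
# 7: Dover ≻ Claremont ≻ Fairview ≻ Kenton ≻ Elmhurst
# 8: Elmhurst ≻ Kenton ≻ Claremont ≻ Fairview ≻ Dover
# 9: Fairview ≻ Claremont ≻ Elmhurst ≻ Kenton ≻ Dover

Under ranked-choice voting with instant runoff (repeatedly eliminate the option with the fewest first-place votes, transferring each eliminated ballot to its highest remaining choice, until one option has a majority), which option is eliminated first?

Claremont

Round 1: Elmhurst 3, Fairview 3, Kenton 2, Dover 1, Claremont 0. Claremont has the fewest and is eliminated.
Round 2: Elmhurst 3, Fairview 3, Kenton 2, Dover 1. Dover has the fewest and is eliminated.
Round 3: Fairview 4, Elmhurst 3, Kenton 2. Kenton has the fewest and is eliminated.
Round 4: Fairview 5, Elmhurst 4. Fairview has a majority.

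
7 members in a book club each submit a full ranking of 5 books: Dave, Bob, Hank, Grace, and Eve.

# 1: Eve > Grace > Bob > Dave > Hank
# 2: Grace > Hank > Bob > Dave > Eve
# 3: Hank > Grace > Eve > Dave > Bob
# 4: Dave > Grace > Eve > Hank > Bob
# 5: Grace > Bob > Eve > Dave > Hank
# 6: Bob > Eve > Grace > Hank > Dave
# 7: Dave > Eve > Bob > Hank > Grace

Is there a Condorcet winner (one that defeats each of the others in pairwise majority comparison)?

Yes

Head-to-head results (7 voters total):
Dave vs Bob: Bob wins 4–3.
Dave vs Hank: Dave wins 4–3.
Dave vs Grace: Grace wins 5–2.
Dave vs Eve: Eve wins 4–3.
Bob vs Hank: Bob wins 4–3.
Bob vs Grace: Grace wins 5–2.
Bob vs Eve: Eve wins 4–3.
Hank vs Grace: Grace wins 5–2.
Hank vs Eve: Eve wins 5–2.
Grace vs Eve: Grace wins 4–3.
Grace beats each rival — Dave (5–2), Bob (5–2), Hank (5–2), Eve (4–3) — so Grace is the Condorcet winner.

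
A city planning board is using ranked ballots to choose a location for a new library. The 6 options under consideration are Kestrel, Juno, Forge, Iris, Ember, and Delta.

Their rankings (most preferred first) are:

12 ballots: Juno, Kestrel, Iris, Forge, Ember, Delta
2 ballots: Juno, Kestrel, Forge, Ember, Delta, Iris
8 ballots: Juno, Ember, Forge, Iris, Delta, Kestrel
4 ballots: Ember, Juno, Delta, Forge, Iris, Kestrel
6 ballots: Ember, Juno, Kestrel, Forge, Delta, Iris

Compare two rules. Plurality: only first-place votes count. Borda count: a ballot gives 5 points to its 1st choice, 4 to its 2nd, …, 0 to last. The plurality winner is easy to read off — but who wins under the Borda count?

Juno

Plurality first-place counts: Kestrel 0, Juno 22, Forge 0, Iris 0, Ember 10, Delta 0 → Juno.
Borda totals: Kestrel 74, Juno 150, Forge 74, Iris 56, Ember 98, Delta 28 → Juno.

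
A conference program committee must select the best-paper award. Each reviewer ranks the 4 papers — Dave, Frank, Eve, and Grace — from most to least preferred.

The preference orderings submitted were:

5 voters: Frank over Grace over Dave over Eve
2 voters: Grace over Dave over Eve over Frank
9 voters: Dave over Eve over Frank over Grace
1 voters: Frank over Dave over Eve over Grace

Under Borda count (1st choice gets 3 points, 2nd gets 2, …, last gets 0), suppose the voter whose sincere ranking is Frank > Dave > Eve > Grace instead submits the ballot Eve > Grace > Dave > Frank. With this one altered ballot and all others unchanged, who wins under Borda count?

Dave

Borda totals with the altered ballot: Dave 37, Frank 24, Eve 23, Grace 18.
The winner is unchanged: still Dave.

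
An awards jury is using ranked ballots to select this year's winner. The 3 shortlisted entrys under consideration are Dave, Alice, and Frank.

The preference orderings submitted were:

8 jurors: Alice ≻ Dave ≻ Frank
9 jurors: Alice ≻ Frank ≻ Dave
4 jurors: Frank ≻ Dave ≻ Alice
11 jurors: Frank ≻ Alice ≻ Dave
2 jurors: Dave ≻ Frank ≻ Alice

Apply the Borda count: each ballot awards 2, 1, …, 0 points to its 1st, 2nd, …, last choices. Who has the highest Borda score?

Borda scores:
  Dave: 8·1 + 9·0 + 4·1 + 11·0 + 2·2 = 16
  Alice: 8·2 + 9·2 + 4·0 + 11·1 + 2·0 = 45
  Frank: 8·0 + 9·1 + 4·2 + 11·2 + 2·1 = 41
Alice has the highest total.

Alice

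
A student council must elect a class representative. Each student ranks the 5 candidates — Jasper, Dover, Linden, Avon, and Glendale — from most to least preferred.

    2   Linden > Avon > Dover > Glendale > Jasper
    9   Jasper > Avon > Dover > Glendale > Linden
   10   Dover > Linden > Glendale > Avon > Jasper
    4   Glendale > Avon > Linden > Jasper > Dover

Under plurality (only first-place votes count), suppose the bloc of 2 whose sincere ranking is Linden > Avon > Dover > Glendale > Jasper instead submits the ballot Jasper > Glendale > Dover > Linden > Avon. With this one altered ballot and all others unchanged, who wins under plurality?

First-place totals with the altered ballot: Jasper 11, Dover 10, Linden 0, Avon 0, Glendale 4.
The switch changes the winner from Dover to Jasper.

Jasper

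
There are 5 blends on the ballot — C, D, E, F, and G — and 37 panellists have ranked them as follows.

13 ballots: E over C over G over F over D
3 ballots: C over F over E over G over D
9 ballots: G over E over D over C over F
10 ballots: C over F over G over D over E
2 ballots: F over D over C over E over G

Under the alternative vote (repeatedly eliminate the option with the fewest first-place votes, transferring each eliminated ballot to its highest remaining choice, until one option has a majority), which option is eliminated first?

Round 1: C 13, E 13, G 9, F 2, D 0. D has the fewest and is eliminated.
Round 2: C 13, E 13, G 9, F 2. F has the fewest and is eliminated.
Round 3: C 15, E 13, G 9. G has the fewest and is eliminated.
Round 4: E 22, C 15. E has a majority.

D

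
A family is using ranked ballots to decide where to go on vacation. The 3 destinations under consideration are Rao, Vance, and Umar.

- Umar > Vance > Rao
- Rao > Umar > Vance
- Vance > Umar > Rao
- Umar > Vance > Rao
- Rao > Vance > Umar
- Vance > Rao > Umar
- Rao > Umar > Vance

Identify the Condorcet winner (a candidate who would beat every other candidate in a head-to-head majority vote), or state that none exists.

Head-to-head results (7 voters total):
Rao vs Vance: Vance wins 4–3.
Rao vs Umar: Rao wins 4–3.
Vance vs Umar: Umar wins 4–3.
No candidate beats all others: Rao beats Umar beats Vance beats Rao, a majority cycle.

There is no Condorcet winner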